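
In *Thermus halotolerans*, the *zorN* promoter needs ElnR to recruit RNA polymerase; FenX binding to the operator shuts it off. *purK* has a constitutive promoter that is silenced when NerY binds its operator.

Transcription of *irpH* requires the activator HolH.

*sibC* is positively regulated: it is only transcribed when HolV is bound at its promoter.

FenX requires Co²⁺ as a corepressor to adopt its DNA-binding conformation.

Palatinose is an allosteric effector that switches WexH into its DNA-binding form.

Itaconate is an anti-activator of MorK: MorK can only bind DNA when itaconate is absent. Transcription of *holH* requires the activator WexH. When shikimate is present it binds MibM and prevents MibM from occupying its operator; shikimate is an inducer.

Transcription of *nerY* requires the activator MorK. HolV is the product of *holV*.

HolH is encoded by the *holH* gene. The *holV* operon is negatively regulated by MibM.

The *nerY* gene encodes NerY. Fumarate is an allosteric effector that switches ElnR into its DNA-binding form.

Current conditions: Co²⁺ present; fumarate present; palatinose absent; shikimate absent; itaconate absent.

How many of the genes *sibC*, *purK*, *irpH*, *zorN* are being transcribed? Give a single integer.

Shikimate is absent, so MibM is active.
With repressor MibM bound, *holV* is not transcribed.
So HolV is not produced.
Required activator HolV is absent, so *sibC* is not transcribed.
→ *sibC* is OFF.
Itaconate is absent, so MorK is active.
No repressor is bound and MorK is active, so *nerY* is transcribed.
So NerY is produced and active.
With repressor NerY bound, *purK* is not transcribed.
→ *purK* is OFF.
Palatinose is absent, so WexH is inactive.
Required activator WexH is absent, so *holH* is not transcribed.
So HolH is not produced.
Required activator HolH is absent, so *irpH* is not transcribed.
→ *irpH* is OFF.
Fumarate is present, so ElnR is active.
Co²⁺ is present, so FenX is active.
With repressor FenX bound, *zorN* is not transcribed.
→ *zorN* is OFF.
0 of the 4 genes are transcribed.

0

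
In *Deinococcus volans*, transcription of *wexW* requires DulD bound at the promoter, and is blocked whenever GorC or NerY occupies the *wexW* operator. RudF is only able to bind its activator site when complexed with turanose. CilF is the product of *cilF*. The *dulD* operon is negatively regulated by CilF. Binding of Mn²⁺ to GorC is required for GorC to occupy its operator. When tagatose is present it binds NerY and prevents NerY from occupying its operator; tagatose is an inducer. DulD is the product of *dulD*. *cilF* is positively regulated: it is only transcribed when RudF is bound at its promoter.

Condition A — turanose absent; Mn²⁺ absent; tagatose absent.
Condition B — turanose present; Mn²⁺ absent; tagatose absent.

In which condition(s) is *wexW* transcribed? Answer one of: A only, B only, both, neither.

neither

Condition A:
Turanose is absent, so RudF is inactive.
Required activator RudF is absent, so *cilF* is not transcribed.
So CilF is not produced.
With no repressor bound, *dulD* is transcribed.
So DulD is produced and active.
Mn²⁺ is absent, so GorC is inactive.
Tagatose is absent, so NerY is active.
With repressor NerY bound, *wexW* is not transcribed.
→ *wexW* is OFF in A.
Condition B:
Turanose is present, so RudF is active.
No repressor is bound and RudF is active, so *cilF* is transcribed.
So CilF is produced and active.
With repressor CilF bound, *dulD* is not transcribed.
So DulD is not produced.
Mn²⁺ is absent, so GorC is inactive.
Tagatose is absent, so NerY is active.
With repressor NerY bound, *wexW* is not transcribed.
→ *wexW* is OFF in B.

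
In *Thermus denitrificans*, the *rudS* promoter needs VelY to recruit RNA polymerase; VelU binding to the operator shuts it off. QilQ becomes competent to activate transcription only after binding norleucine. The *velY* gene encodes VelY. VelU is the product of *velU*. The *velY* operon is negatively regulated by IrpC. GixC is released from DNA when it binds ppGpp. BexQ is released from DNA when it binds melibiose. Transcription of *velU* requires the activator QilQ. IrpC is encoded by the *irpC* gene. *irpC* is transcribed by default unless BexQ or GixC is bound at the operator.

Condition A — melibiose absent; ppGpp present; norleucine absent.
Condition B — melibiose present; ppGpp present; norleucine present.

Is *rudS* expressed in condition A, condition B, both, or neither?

A only

Condition A:
Melibiose is absent, so BexQ is active.
ppGpp is present, so GixC is inactive.
With repressor BexQ bound, *irpC* is not transcribed.
So IrpC is not produced.
With no repressor bound, *velY* is transcribed.
So VelY is produced and active.
Norleucine is absent, so QilQ is inactive.
Required activator QilQ is absent, so *velU* is not transcribed.
So VelU is not produced.
No repressor is bound and VelY is active, so *rudS* is transcribed.
→ *rudS* is ON in A.
Condition B:
Melibiose is present, so BexQ is inactive.
ppGpp is present, so GixC is inactive.
With no repressor bound, *irpC* is transcribed.
So IrpC is produced and active.
With repressor IrpC bound, *velY* is not transcribed.
So VelY is not produced.
Norleucine is present, so QilQ is active.
No repressor is bound and QilQ is active, so *velU* is transcribed.
So VelU is produced and active.
With repressor VelU bound, *rudS* is not transcribed.
→ *rudS* is OFF in B.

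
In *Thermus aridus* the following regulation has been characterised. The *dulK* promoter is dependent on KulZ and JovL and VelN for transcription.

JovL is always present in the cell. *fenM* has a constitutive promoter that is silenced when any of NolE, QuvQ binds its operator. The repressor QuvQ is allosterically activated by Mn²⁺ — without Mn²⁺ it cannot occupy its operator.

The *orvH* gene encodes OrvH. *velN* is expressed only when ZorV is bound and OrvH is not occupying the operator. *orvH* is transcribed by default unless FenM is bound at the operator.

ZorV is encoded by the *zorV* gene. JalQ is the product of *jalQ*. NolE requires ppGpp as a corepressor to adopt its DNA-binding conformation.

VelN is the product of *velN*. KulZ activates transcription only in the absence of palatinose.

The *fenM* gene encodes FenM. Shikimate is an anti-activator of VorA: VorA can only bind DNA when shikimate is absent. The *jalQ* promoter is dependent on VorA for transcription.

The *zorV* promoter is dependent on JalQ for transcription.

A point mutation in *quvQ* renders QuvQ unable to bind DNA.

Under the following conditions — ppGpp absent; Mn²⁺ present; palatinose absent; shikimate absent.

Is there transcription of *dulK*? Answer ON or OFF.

Palatinose is absent, so KulZ is active.
JovL is produced constitutively and is active.
Shikimate is absent, so VorA is active.
No repressor is bound and VorA is active, so *jalQ* is transcribed.
So JalQ is produced and active.
No repressor is bound and JalQ is active, so *zorV* is transcribed.
So ZorV is produced and active.
ppGpp is absent, so NolE is inactive.
QuvQ is non-functional in this strain, so it has no effect.
With no repressor bound, *fenM* is transcribed.
So FenM is produced and active.
With repressor FenM bound, *orvH* is not transcribed.
So OrvH is not produced.
No repressor is bound and ZorV is active, so *velN* is transcribed.
So VelN is produced and active.
No repressor is bound and KulZ and JovL and VelN are active, so *dulK* is transcribed.

ON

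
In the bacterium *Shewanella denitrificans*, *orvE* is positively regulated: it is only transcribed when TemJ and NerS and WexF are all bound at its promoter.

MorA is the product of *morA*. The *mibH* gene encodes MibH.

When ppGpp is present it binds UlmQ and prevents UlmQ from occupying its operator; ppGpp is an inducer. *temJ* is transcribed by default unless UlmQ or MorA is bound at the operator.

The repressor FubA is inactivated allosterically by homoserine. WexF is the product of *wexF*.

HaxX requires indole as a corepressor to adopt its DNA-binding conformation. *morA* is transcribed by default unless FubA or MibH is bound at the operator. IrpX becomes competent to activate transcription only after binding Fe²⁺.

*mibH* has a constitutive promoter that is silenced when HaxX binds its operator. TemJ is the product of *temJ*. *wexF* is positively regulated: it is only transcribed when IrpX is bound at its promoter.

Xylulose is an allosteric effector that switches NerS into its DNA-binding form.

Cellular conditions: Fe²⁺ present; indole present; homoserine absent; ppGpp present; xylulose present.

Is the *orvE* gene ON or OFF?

ON

ppGpp is present, so UlmQ is inactive.
Homoserine is absent, so FubA is active.
Indole is present, so HaxX is active.
With repressor HaxX bound, *mibH* is not transcribed.
So MibH is not produced.
With repressor FubA bound, *morA* is not transcribed.
So MorA is not produced.
With no repressor bound, *temJ* is transcribed.
So TemJ is produced and active.
Xylulose is present, so NerS is active.
Fe²⁺ is present, so IrpX is active.
No repressor is bound and IrpX is active, so *wexF* is transcribed.
So WexF is produced and active.
No repressor is bound and TemJ and NerS and WexF are active, so *orvE* is transcribed.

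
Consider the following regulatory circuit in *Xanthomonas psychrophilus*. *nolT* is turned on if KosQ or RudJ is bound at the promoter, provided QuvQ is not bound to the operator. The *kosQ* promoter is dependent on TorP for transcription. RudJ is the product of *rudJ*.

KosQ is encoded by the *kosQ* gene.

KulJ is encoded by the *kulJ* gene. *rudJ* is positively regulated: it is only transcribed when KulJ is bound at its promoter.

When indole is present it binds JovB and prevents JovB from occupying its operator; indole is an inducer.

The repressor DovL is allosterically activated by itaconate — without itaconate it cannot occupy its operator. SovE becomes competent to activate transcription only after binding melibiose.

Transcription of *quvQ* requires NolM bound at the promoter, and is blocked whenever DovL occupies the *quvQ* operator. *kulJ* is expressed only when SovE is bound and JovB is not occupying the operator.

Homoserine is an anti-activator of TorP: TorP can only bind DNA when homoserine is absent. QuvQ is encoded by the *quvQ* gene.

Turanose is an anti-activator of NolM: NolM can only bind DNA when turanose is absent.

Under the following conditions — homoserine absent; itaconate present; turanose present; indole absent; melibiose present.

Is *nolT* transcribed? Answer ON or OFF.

ON

Homoserine is absent, so TorP is active.
No repressor is bound and TorP is active, so *kosQ* is transcribed.
So KosQ is produced and active.
Indole is absent, so JovB is active.
Melibiose is present, so SovE is active.
With repressor JovB bound, *kulJ* is not transcribed.
So KulJ is not produced.
Required activator KulJ is absent, so *rudJ* is not transcribed.
So RudJ is not produced.
Itaconate is present, so DovL is active.
Turanose is present, so NolM is inactive.
With repressor DovL bound, *quvQ* is not transcribed.
So QuvQ is not produced.
Activator KosQ is present, so *nolT* is transcribed.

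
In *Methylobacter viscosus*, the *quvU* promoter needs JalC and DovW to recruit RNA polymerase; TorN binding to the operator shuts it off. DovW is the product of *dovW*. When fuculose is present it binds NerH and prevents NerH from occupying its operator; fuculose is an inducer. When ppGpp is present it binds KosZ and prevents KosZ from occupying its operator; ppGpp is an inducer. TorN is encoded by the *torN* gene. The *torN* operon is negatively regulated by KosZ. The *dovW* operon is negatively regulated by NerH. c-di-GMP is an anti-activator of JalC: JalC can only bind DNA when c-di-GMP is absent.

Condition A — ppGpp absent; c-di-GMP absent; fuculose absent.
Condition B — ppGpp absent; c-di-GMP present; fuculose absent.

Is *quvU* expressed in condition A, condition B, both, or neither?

Condition A:
ppGpp is absent, so KosZ is active.
With repressor KosZ bound, *torN* is not transcribed.
So TorN is not produced.
c-di-GMP is absent, so JalC is active.
Fuculose is absent, so NerH is active.
With repressor NerH bound, *dovW* is not transcribed.
So DovW is not produced.
Required activator DovW is absent, so *quvU* is not transcribed.
→ *quvU* is OFF in A.
Condition B:
ppGpp is absent, so KosZ is active.
With repressor KosZ bound, *torN* is not transcribed.
So TorN is not produced.
c-di-GMP is present, so JalC is inactive.
Fuculose is absent, so NerH is active.
With repressor NerH bound, *dovW* is not transcribed.
So DovW is not produced.
Required activator JalC is absent, so *quvU* is not transcribed.
→ *quvU* is OFF in B.

neither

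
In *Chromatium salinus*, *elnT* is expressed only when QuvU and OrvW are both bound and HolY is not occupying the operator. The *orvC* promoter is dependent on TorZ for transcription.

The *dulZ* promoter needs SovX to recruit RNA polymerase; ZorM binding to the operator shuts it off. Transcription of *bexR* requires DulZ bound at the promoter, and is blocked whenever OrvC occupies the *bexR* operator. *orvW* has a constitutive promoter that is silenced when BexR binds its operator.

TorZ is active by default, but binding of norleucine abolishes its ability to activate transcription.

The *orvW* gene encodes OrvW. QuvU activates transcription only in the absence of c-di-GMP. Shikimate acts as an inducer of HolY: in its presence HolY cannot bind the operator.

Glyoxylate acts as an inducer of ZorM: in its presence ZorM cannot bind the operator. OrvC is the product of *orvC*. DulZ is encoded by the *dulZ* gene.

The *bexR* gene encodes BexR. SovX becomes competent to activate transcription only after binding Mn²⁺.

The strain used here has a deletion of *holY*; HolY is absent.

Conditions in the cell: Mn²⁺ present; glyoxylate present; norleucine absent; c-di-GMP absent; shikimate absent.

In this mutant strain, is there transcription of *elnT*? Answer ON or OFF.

HolY is non-functional in this strain, so it has no effect.
c-di-GMP is absent, so QuvU is active.
Glyoxylate is present, so ZorM is inactive.
Mn²⁺ is present, so SovX is active.
No repressor is bound and SovX is active, so *dulZ* is transcribed.
So DulZ is produced and active.
Norleucine is absent, so TorZ is active.
No repressor is bound and TorZ is active, so *orvC* is transcribed.
So OrvC is produced and active.
With repressor OrvC bound, *bexR* is not transcribed.
So BexR is not produced.
With no repressor bound, *orvW* is transcribed.
So OrvW is produced and active.
No repressor is bound and QuvU and OrvW are active, so *elnT* is transcribed.

ON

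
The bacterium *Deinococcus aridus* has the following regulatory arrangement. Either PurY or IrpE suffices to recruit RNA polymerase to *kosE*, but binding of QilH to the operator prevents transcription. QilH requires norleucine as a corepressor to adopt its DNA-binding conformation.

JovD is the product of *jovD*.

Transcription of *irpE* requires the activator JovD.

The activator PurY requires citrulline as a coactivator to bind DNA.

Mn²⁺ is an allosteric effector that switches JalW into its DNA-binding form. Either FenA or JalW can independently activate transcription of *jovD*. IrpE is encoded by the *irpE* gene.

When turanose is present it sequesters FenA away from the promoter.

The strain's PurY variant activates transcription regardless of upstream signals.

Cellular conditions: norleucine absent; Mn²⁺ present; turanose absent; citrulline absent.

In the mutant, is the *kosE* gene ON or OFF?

PurY is constitutively active in this strain.
Norleucine is absent, so QilH is inactive.
Turanose is absent, so FenA is active.
Mn²⁺ is present, so JalW is active.
Activator FenA is present, so *jovD* is transcribed.
So JovD is produced and active.
No repressor is bound and JovD is active, so *irpE* is transcribed.
So IrpE is produced and active.
Activator PurY is present, so *kosE* is transcribed.

ON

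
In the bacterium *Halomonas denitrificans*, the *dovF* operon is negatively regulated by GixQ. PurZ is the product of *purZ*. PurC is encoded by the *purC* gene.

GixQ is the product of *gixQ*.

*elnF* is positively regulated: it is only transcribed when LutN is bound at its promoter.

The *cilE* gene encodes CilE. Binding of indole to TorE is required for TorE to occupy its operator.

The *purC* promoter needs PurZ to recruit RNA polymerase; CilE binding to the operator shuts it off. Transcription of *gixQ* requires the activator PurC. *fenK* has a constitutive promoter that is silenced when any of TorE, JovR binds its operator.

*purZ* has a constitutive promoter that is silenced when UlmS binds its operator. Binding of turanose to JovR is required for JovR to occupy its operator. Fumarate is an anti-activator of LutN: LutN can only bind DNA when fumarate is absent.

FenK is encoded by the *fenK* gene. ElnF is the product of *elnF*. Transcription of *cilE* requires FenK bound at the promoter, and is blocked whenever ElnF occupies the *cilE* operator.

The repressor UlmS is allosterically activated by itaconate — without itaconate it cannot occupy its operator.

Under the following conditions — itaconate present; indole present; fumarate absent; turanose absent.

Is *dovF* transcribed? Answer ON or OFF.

Fumarate is absent, so LutN is active.
No repressor is bound and LutN is active, so *elnF* is transcribed.
So ElnF is produced and active.
Indole is present, so TorE is active.
Turanose is absent, so JovR is inactive.
With repressor TorE bound, *fenK* is not transcribed.
So FenK is not produced.
With repressor ElnF bound, *cilE* is not transcribed.
So CilE is not produced.
Itaconate is present, so UlmS is active.
With repressor UlmS bound, *purZ* is not transcribed.
So PurZ is not produced.
Required activator PurZ is absent, so *purC* is not transcribed.
So PurC is not produced.
Required activator PurC is absent, so *gixQ* is not transcribed.
So GixQ is not produced.
With no repressor bound, *dovF* is transcribed.

ON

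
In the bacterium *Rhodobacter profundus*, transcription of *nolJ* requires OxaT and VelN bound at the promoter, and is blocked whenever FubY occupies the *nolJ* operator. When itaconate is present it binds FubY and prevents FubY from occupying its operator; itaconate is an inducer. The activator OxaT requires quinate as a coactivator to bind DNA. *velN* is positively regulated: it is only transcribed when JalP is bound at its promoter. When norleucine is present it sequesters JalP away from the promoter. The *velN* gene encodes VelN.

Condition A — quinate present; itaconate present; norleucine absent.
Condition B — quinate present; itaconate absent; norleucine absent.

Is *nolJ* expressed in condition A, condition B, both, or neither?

A only

Condition A:
Quinate is present, so OxaT is active.
Itaconate is present, so FubY is inactive.
Norleucine is absent, so JalP is active.
No repressor is bound and JalP is active, so *velN* is transcribed.
So VelN is produced and active.
No repressor is bound and OxaT and VelN are active, so *nolJ* is transcribed.
→ *nolJ* is ON in A.
Condition B:
Quinate is present, so OxaT is active.
Itaconate is absent, so FubY is active.
Norleucine is absent, so JalP is active.
No repressor is bound and JalP is active, so *velN* is transcribed.
So VelN is produced and active.
With repressor FubY bound, *nolJ* is not transcribed.
→ *nolJ* is OFF in B.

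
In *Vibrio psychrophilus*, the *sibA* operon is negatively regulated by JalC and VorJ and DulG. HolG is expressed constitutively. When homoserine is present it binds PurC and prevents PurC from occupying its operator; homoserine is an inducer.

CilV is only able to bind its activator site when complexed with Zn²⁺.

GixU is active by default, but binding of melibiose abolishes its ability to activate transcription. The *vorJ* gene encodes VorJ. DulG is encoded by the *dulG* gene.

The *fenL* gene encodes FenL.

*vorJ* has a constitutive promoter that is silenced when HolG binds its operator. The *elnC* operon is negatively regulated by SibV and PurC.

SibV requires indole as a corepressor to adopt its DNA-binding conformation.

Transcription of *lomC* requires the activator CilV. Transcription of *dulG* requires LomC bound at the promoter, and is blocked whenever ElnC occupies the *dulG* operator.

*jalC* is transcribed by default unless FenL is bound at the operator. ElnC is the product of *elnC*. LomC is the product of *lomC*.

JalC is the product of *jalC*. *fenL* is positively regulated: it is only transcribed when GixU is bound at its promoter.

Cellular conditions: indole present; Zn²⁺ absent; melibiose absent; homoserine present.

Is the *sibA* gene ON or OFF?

Melibiose is absent, so GixU is active.
No repressor is bound and GixU is active, so *fenL* is transcribed.
So FenL is produced and active.
With repressor FenL bound, *jalC* is not transcribed.
So JalC is not produced.
HolG is produced constitutively and is active.
With repressor HolG bound, *vorJ* is not transcribed.
So VorJ is not produced.
Zn²⁺ is absent, so CilV is inactive.
Required activator CilV is absent, so *lomC* is not transcribed.
So LomC is not produced.
Indole is present, so SibV is active.
Homoserine is present, so PurC is inactive.
With repressor SibV bound, *elnC* is not transcribed.
So ElnC is not produced.
Required activator LomC is absent, so *dulG* is not transcribed.
So DulG is not produced.
With no repressor bound, *sibA* is transcribed.

ON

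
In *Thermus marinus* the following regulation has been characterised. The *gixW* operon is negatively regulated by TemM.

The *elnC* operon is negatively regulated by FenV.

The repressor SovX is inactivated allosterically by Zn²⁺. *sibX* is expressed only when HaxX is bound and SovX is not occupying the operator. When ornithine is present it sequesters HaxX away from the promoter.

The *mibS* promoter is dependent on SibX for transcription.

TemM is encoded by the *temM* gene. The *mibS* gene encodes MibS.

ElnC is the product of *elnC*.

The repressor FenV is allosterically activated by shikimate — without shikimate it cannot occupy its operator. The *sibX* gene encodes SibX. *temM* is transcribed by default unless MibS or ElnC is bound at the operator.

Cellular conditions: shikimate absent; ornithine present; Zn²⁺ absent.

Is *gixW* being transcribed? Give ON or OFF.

ON

Ornithine is present, so HaxX is inactive.
Zn²⁺ is absent, so SovX is active.
With repressor SovX bound, *sibX* is not transcribed.
So SibX is not produced.
Required activator SibX is absent, so *mibS* is not transcribed.
So MibS is not produced.
Shikimate is absent, so FenV is inactive.
With no repressor bound, *elnC* is transcribed.
So ElnC is produced and active.
With repressor ElnC bound, *temM* is not transcribed.
So TemM is not produced.
With no repressor bound, *gixW* is transcribed.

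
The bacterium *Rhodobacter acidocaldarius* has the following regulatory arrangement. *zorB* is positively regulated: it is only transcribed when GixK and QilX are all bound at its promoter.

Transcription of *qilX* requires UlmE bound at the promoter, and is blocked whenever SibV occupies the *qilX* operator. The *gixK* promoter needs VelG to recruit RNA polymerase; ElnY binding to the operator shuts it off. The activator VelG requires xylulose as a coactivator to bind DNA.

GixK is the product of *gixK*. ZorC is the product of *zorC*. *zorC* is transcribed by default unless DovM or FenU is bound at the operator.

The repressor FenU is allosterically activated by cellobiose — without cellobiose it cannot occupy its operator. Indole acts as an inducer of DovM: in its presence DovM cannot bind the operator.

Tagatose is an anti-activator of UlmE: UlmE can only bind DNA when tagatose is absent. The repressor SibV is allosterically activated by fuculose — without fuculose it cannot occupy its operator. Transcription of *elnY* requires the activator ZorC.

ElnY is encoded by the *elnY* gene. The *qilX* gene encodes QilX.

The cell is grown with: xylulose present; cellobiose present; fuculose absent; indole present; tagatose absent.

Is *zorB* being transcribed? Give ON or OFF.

Xylulose is present, so VelG is active.
Indole is present, so DovM is inactive.
Cellobiose is present, so FenU is active.
With repressor FenU bound, *zorC* is not transcribed.
So ZorC is not produced.
Required activator ZorC is absent, so *elnY* is not transcribed.
So ElnY is not produced.
No repressor is bound and VelG is active, so *gixK* is transcribed.
So GixK is produced and active.
Tagatose is absent, so UlmE is active.
Fuculose is absent, so SibV is inactive.
No repressor is bound and UlmE is active, so *qilX* is transcribed.
So QilX is produced and active.
No repressor is bound and GixK and QilX are active, so *zorB* is transcribed.

ON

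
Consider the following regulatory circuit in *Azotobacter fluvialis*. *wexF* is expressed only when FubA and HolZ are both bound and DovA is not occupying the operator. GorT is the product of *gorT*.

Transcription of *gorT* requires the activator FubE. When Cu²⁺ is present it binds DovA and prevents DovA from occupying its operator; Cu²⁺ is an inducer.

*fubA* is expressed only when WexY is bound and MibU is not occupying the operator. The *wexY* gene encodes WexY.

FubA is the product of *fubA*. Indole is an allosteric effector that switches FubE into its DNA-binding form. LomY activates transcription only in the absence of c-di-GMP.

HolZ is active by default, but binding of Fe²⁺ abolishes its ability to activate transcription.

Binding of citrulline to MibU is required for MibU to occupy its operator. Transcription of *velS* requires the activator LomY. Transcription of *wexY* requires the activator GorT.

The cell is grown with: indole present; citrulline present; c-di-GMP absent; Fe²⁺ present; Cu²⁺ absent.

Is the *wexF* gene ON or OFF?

OFF

Cu²⁺ is absent, so DovA is active.
Indole is present, so FubE is active.
No repressor is bound and FubE is active, so *gorT* is transcribed.
So GorT is produced and active.
No repressor is bound and GorT is active, so *wexY* is transcribed.
So WexY is produced and active.
Citrulline is present, so MibU is active.
With repressor MibU bound, *fubA* is not transcribed.
So FubA is not produced.
Fe²⁺ is present, so HolZ is inactive.
With repressor DovA bound, *wexF* is not transcribed.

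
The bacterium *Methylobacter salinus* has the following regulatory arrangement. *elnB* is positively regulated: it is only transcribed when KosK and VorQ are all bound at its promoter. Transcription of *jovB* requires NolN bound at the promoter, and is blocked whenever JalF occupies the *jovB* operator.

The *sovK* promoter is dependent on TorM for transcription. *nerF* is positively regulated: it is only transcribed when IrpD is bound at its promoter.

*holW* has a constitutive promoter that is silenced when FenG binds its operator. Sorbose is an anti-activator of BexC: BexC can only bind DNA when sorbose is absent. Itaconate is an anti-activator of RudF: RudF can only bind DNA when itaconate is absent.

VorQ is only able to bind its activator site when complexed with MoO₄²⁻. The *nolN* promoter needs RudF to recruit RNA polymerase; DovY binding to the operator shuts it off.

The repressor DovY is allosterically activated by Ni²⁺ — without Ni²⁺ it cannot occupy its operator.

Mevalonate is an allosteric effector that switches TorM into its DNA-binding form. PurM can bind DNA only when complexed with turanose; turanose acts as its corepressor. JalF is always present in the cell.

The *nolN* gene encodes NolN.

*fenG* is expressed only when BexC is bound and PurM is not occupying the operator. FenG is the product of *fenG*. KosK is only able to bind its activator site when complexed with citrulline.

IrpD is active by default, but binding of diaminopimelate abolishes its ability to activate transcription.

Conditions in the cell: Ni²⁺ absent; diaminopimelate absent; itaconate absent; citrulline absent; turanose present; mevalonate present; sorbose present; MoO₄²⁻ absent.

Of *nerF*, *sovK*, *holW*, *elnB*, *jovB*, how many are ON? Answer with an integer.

3

Diaminopimelate is absent, so IrpD is active.
No repressor is bound and IrpD is active, so *nerF* is transcribed.
→ *nerF* is ON.
Mevalonate is present, so TorM is active.
No repressor is bound and TorM is active, so *sovK* is transcribed.
→ *sovK* is ON.
Turanose is present, so PurM is active.
Sorbose is present, so BexC is inactive.
With repressor PurM bound, *fenG* is not transcribed.
So FenG is not produced.
With no repressor bound, *holW* is transcribed.
→ *holW* is ON.
Citrulline is absent, so KosK is inactive.
MoO₄²⁻ is absent, so VorQ is inactive.
Required activator KosK is absent, so *elnB* is not transcribed.
→ *elnB* is OFF.
JalF is produced constitutively and is active.
Ni²⁺ is absent, so DovY is inactive.
Itaconate is absent, so RudF is active.
No repressor is bound and RudF is active, so *nolN* is transcribed.
So NolN is produced and active.
With repressor JalF bound, *jovB* is not transcribed.
→ *jovB* is OFF.
3 of the 5 genes are transcribed.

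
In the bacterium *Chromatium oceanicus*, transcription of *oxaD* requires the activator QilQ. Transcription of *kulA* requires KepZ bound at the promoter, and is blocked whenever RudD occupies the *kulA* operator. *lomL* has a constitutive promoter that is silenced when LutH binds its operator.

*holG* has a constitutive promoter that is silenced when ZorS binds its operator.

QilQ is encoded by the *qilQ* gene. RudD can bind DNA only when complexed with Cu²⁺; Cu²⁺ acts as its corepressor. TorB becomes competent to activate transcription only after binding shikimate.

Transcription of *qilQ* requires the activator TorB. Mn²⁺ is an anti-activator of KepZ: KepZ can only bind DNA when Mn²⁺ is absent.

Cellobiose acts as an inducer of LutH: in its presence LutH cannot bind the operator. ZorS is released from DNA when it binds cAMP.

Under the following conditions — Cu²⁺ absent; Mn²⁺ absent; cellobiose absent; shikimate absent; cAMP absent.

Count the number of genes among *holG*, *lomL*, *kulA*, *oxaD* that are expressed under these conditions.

cAMP is absent, so ZorS is active.
With repressor ZorS bound, *holG* is not transcribed.
→ *holG* is OFF.
Cellobiose is absent, so LutH is active.
With repressor LutH bound, *lomL* is not transcribed.
→ *lomL* is OFF.
Mn²⁺ is absent, so KepZ is active.
Cu²⁺ is absent, so RudD is inactive.
No repressor is bound and KepZ is active, so *kulA* is transcribed.
→ *kulA* is ON.
Shikimate is absent, so TorB is inactive.
Required activator TorB is absent, so *qilQ* is not transcribed.
So QilQ is not produced.
Required activator QilQ is absent, so *oxaD* is not transcribed.
→ *oxaD* is OFF.
1 of the 4 genes is transcribed.

1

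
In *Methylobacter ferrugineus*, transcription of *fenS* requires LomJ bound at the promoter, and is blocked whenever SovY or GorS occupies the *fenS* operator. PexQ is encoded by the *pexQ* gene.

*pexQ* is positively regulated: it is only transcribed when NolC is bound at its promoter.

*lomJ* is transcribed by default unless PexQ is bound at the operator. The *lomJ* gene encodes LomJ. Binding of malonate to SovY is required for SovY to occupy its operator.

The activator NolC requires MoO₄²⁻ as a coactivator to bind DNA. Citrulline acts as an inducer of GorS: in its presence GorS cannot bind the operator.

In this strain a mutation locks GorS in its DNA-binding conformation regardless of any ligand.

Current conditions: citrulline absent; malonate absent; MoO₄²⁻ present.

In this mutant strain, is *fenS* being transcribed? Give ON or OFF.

Malonate is absent, so SovY is inactive.
GorS is constitutively active in this strain.
MoO₄²⁻ is present, so NolC is active.
No repressor is bound and NolC is active, so *pexQ* is transcribed.
So PexQ is produced and active.
With repressor PexQ bound, *lomJ* is not transcribed.
So LomJ is not produced.
With repressor GorS bound, *fenS* is not transcribed.

OFF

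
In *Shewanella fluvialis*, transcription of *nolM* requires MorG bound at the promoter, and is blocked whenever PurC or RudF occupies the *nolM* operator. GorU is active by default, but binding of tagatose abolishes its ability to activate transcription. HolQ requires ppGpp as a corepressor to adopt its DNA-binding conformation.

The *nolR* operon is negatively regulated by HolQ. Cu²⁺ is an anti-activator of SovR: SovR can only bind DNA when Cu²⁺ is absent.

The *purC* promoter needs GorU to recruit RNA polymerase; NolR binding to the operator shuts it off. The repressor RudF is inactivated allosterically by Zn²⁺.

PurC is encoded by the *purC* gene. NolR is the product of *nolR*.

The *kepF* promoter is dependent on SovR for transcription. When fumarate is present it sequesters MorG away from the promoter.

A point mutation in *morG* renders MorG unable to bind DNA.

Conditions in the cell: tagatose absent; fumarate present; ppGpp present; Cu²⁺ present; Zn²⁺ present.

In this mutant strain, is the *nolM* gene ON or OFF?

OFF

Tagatose is absent, so GorU is active.
ppGpp is present, so HolQ is active.
With repressor HolQ bound, *nolR* is not transcribed.
So NolR is not produced.
No repressor is bound and GorU is active, so *purC* is transcribed.
So PurC is produced and active.
MorG is non-functional in this strain, so it has no effect.
Zn²⁺ is present, so RudF is inactive.
With repressor PurC bound, *nolM* is not transcribed.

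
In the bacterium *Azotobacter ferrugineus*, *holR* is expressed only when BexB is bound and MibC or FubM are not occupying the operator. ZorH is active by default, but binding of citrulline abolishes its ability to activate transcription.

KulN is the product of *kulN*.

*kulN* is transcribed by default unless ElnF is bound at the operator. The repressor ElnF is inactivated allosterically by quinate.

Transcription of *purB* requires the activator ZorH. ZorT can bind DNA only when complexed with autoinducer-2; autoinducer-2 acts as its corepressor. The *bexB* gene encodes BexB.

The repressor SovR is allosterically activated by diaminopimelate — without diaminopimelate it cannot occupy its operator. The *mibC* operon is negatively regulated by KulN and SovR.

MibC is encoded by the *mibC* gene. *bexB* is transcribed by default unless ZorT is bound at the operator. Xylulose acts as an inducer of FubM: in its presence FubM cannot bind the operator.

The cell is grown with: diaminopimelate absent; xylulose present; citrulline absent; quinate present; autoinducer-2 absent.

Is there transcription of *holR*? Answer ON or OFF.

ON

Autoinducer-2 is absent, so ZorT is inactive.
With no repressor bound, *bexB* is transcribed.
So BexB is produced and active.
Quinate is present, so ElnF is inactive.
With no repressor bound, *kulN* is transcribed.
So KulN is produced and active.
Diaminopimelate is absent, so SovR is inactive.
With repressor KulN bound, *mibC* is not transcribed.
So MibC is not produced.
Xylulose is present, so FubM is inactive.
No repressor is bound and BexB is active, so *holR* is transcribed.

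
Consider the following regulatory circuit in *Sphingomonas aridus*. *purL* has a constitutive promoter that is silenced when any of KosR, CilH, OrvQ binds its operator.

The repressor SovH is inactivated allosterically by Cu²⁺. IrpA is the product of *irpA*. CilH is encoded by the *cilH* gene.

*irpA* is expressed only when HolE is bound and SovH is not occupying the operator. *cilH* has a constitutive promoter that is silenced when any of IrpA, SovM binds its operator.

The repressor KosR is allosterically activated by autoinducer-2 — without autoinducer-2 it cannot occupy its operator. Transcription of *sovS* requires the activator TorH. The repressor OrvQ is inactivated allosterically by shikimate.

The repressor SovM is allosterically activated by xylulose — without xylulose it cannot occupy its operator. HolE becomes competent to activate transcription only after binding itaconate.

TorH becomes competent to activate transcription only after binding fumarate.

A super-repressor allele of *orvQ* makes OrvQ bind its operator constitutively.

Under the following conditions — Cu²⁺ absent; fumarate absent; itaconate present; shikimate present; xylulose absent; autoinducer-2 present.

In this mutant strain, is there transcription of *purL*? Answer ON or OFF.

OFF

Autoinducer-2 is present, so KosR is active.
Itaconate is present, so HolE is active.
Cu²⁺ is absent, so SovH is active.
With repressor SovH bound, *irpA* is not transcribed.
So IrpA is not produced.
Xylulose is absent, so SovM is inactive.
With no repressor bound, *cilH* is transcribed.
So CilH is produced and active.
OrvQ is constitutively active in this strain.
With repressor KosR bound, *purL* is not transcribed.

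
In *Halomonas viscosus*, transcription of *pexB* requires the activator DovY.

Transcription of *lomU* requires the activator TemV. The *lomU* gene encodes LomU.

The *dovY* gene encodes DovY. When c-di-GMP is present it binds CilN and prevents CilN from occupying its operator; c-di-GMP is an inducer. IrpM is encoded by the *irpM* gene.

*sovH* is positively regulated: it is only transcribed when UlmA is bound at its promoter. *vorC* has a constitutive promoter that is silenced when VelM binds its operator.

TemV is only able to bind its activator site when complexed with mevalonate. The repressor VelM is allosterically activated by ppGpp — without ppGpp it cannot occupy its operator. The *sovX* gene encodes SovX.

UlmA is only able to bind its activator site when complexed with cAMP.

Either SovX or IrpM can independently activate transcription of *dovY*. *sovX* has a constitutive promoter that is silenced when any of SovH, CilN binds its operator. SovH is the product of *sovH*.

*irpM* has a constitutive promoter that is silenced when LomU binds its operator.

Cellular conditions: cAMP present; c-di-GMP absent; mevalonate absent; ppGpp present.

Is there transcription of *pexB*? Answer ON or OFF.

ON

cAMP is present, so UlmA is active.
No repressor is bound and UlmA is active, so *sovH* is transcribed.
So SovH is produced and active.
c-di-GMP is absent, so CilN is active.
With repressor SovH bound, *sovX* is not transcribed.
So SovX is not produced.
Mevalonate is absent, so TemV is inactive.
Required activator TemV is absent, so *lomU* is not transcribed.
So LomU is not produced.
With no repressor bound, *irpM* is transcribed.
So IrpM is produced and active.
Activator IrpM is present, so *dovY* is transcribed.
So DovY is produced and active.
No repressor is bound and DovY is active, so *pexB* is transcribed.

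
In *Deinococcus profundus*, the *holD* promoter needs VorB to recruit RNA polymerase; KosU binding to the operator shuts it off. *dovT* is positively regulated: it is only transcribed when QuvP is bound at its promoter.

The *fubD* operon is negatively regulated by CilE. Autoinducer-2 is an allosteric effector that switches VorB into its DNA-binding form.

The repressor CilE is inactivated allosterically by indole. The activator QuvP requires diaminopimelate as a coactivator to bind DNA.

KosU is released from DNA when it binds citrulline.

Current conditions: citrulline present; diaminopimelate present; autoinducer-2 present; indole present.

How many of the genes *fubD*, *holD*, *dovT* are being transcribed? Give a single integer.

Indole is present, so CilE is inactive.
With no repressor bound, *fubD* is transcribed.
→ *fubD* is ON.
Citrulline is present, so KosU is inactive.
Autoinducer-2 is present, so VorB is active.
No repressor is bound and VorB is active, so *holD* is transcribed.
→ *holD* is ON.
Diaminopimelate is present, so QuvP is active.
No repressor is bound and QuvP is active, so *dovT* is transcribed.
→ *dovT* is ON.
3 of the 3 genes are transcribed.

3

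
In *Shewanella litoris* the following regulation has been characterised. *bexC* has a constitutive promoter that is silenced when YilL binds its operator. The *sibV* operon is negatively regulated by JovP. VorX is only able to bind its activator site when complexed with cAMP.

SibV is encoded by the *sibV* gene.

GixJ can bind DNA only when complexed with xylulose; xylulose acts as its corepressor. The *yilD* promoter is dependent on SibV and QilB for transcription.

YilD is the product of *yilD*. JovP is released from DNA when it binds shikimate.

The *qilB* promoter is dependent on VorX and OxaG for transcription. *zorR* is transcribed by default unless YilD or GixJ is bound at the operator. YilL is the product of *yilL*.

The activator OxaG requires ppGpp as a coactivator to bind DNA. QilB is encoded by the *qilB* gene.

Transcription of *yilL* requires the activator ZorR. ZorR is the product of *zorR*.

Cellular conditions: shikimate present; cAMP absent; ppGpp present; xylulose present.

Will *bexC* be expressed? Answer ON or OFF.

ON

Shikimate is present, so JovP is inactive.
With no repressor bound, *sibV* is transcribed.
So SibV is produced and active.
cAMP is absent, so VorX is inactive.
ppGpp is present, so OxaG is active.
Required activator VorX is absent, so *qilB* is not transcribed.
So QilB is not produced.
Required activator QilB is absent, so *yilD* is not transcribed.
So YilD is not produced.
Xylulose is present, so GixJ is active.
With repressor GixJ bound, *zorR* is not transcribed.
So ZorR is not produced.
Required activator ZorR is absent, so *yilL* is not transcribed.
So YilL is not produced.
With no repressor bound, *bexC* is transcribed.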